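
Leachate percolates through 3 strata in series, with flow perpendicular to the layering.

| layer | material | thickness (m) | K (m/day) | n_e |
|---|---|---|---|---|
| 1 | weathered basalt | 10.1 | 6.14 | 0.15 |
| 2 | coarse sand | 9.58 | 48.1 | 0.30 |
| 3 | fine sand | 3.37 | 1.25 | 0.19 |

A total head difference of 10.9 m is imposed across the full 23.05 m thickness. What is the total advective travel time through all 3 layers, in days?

2.09

With flow normal to the layers, continuity requires the same specific discharge q through every layer.
Σ(b_i/K_i) = 10.1/6.14 + 9.58/48.1 + 3.37/1.25 = 4.540 d.
q = Δh / Σ(b_i/K_i) = 10.9 / 4.540 = 2.401 m/day.
In each layer the seepage velocity is v_i = q/n_i, so the layer transit time is t_i = b_i·n_i / q:
  layer 1 (weathered basalt): t_1 = 10.1 × 0.15 / 2.401 = 0.6310 d
  layer 2 (coarse sand): t_2 = 9.58 × 0.30 / 2.401 = 1.197 d
  layer 3 (fine sand): t_3 = 3.37 × 0.19 / 2.401 = 0.2667 d
Total t = Σ t_i = 2.095 days.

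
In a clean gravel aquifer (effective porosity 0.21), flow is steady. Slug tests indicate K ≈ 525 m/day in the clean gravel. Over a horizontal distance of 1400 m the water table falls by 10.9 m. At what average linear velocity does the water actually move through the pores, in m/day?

Hydraulic gradient i = Δh / L = 10.9 / 1400 = 0.007786.
Darcy flux q = K · i = 525.0 × 0.007786 = 4.088 m/day.
Seepage velocity v = q / n_e = 4.088 / 0.21 = 19.46 m/day.

19.5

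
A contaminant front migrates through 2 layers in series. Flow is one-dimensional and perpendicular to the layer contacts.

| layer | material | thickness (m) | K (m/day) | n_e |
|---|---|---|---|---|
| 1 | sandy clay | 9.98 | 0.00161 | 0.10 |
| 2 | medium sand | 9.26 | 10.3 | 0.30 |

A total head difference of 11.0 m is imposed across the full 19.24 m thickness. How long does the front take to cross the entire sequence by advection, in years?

With flow normal to the layers, continuity requires the same specific discharge q through every layer.
Σ(b_i/K_i) = 9.98/0.00161 + 9.26/10.3 = 6200 d.
q = Δh / Σ(b_i/K_i) = 11.0 / 6200 = 0.001774 m/day.
In each layer the seepage velocity is v_i = q/n_i, so the layer transit time is t_i = b_i·n_i / q:
  layer 1 (sandy clay): t_1 = 9.98 × 0.10 / 0.001774 = 562.5 d
  layer 2 (medium sand): t_2 = 9.26 × 0.30 / 0.001774 = 1566 d
Total t = Σ t_i = 2128 days = 5.827 years.

5.83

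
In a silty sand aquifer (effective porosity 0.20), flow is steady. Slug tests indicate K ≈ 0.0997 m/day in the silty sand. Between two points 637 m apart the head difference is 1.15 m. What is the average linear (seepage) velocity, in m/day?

0.000900

Hydraulic gradient i = Δh / L = 1.15 / 637 = 0.001805.
Darcy flux q = K · i = 0.09970 × 0.001805 = 0.0001800 m/day.
Seepage velocity v = q / n_e = 0.0001800 / 0.20 = 0.0009000 m/day.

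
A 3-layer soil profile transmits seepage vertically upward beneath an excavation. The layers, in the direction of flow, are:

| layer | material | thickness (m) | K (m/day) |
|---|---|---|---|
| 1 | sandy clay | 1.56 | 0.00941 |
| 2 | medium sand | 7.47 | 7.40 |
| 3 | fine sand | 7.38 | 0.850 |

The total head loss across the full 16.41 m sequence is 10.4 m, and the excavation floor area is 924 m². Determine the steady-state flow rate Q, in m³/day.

54.8

Flow is perpendicular to layering, so the layers act in series and the equivalent K is the thickness-weighted harmonic mean.
Total thickness L = 1.56 + 7.47 + 7.38 = 16.41 m.
Σ(b_i/K_i) = 1.56/0.00941 + 7.47/7.40 + 7.38/0.850 = 175.5 d.
K_eq = L / Σ(b_i/K_i) = 16.41 / 175.5 = 0.09352 m/day.
Q = K_eq · A · (Δh/L) = 0.09352 × 924 × (10.4/16.41) = 54.76 m³/day.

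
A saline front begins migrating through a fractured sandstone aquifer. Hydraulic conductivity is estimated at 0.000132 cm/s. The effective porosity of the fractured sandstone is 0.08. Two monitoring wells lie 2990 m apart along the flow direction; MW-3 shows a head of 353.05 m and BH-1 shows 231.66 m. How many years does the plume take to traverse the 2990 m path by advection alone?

Convert K: 0.000132 cm/s × 864 = 0.1140 m/day.
Hydraulic gradient i = (353.05 − 231.66) / 2990 = 121.39 / 2990 = 0.04060.
Darcy flux q = K · i = 0.1140 × 0.04060 = 0.004630 m/day.
Seepage velocity v = q / n_e = 0.004630 / 0.08 = 0.05788 m/day.
Travel time t = L / v = 2990 / 0.05788 = 51661 days = 141.4 years.

141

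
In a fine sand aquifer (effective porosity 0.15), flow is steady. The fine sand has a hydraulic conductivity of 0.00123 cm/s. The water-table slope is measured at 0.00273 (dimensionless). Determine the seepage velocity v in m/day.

0.0193

Convert K: 0.00123 cm/s × 864 = 1.063 m/day.
Hydraulic gradient i = 0.00273.
Darcy flux q = K · i = 1.063 × 0.002730 = 0.002901 m/day.
Seepage velocity v = q / n_e = 0.002901 / 0.15 = 0.01934 m/day.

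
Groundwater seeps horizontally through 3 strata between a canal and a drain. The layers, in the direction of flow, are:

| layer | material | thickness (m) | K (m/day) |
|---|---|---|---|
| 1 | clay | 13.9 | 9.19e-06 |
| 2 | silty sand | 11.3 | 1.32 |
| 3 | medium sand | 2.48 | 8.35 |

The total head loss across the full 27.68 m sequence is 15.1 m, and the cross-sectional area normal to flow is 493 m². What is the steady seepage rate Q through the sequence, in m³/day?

0.00492

Flow is perpendicular to layering, so the layers act in series and the equivalent K is the thickness-weighted harmonic mean.
Total thickness L = 13.9 + 11.3 + 2.48 = 27.68 m.
Σ(b_i/K_i) = 13.9/9.19e-06 + 11.3/1.32 + 2.48/8.35 = 1.513e+06 d.
K_eq = L / Σ(b_i/K_i) = 27.68 / 1.513e+06 = 1.830e-05 m/day.
Q = K_eq · A · (Δh/L) = 1.830e-05 × 493 × (15.1/27.68) = 0.004922 m³/day.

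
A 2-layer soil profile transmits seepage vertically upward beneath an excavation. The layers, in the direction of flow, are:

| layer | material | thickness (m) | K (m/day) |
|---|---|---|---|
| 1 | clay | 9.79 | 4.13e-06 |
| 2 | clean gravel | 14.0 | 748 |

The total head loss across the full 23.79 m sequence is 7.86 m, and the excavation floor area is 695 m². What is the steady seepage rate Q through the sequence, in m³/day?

0.00230

Flow is perpendicular to layering, so the layers act in series and the equivalent K is the thickness-weighted harmonic mean.
Total thickness L = 9.79 + 14.0 = 23.79 m.
Σ(b_i/K_i) = 9.79/4.13e-06 + 14.0/748 = 2.370e+06 d.
K_eq = L / Σ(b_i/K_i) = 23.79 / 2.370e+06 = 1.004e-05 m/day.
Q = K_eq · A · (Δh/L) = 1.004e-05 × 695 × (7.86/23.79) = 0.002304 m³/day.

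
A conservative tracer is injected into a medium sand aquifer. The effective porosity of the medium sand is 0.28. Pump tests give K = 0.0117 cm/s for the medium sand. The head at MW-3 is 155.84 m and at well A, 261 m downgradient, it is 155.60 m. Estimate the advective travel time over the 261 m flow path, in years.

21.5

Convert K: 0.0117 cm/s × 864 = 10.11 m/day.
Hydraulic gradient i = (155.84 − 155.60) / 261 = 0.24 / 261 = 0.0009195.
Darcy flux q = K · i = 10.11 × 0.0009195 = 0.009295 m/day.
Seepage velocity v = q / n_e = 0.009295 / 0.28 = 0.03320 m/day.
Travel time t = L / v = 261 / 0.03320 = 7862 days = 21.52 years.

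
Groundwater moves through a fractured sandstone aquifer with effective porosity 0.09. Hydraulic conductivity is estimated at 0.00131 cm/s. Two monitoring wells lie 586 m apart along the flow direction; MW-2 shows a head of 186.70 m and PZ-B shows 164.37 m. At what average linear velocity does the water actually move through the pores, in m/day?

0.479

Convert K: 0.00131 cm/s × 864 = 1.132 m/day.
Hydraulic gradient i = (186.70 − 164.37) / 586 = 22.33 / 586 = 0.03811.
Darcy flux q = K · i = 1.132 × 0.03811 = 0.04313 m/day.
Seepage velocity v = q / n_e = 0.04313 / 0.09 = 0.4792 m/day.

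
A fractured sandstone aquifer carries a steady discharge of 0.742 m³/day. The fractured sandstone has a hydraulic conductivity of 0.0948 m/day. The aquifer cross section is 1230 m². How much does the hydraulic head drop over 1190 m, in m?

7.57

From Q = K·A·i, i = Q / (K·A) = 0.742 / (0.09480 × 1230) = 0.006363.
Head loss Δh = i · L = 0.006363 × 1190 = 7.572 m.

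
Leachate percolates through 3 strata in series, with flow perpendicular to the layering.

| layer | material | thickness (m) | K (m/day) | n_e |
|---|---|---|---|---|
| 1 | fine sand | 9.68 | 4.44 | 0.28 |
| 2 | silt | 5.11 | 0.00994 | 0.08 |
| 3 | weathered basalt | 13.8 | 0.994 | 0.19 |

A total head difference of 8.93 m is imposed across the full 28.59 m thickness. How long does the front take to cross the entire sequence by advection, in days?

341

With flow normal to the layers, continuity requires the same specific discharge q through every layer.
Σ(b_i/K_i) = 9.68/4.44 + 5.11/0.00994 + 13.8/0.994 = 530.1 d.
q = Δh / Σ(b_i/K_i) = 8.93 / 530.1 = 0.01684 m/day.
In each layer the seepage velocity is v_i = q/n_i, so the layer transit time is t_i = b_i·n_i / q:
  layer 1 (fine sand): t_1 = 9.68 × 0.28 / 0.01684 = 160.9 d
  layer 2 (silt): t_2 = 5.11 × 0.08 / 0.01684 = 24.27 d
  layer 3 (weathered basalt): t_3 = 13.8 × 0.19 / 0.01684 = 155.7 d
Total t = Σ t_i = 340.8 days.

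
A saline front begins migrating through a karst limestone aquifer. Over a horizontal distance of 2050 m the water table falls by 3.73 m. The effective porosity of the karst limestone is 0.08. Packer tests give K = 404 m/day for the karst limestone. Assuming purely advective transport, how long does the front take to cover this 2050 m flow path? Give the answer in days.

Hydraulic gradient i = Δh / L = 3.73 / 2050 = 0.001820.
Darcy flux q = K · i = 404.0 × 0.001820 = 0.7351 m/day.
Seepage velocity v = q / n_e = 0.7351 / 0.08 = 9.189 m/day.
Travel time t = L / v = 2050 / 9.189 = 223.1 days.

223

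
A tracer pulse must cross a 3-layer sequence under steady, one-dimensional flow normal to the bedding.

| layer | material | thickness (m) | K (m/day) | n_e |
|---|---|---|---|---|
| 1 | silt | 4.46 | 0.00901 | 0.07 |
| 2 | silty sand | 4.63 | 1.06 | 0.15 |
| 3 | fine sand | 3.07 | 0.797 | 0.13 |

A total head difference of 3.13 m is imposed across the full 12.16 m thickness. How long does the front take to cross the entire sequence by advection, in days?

With flow normal to the layers, continuity requires the same specific discharge q through every layer.
Σ(b_i/K_i) = 4.46/0.00901 + 4.63/1.06 + 3.07/0.797 = 503.2 d.
q = Δh / Σ(b_i/K_i) = 3.13 / 503.2 = 0.006220 m/day.
In each layer the seepage velocity is v_i = q/n_i, so the layer transit time is t_i = b_i·n_i / q:
  layer 1 (silt): t_1 = 4.46 × 0.07 / 0.006220 = 50.19 d
  layer 2 (silty sand): t_2 = 4.63 × 0.15 / 0.006220 = 111.7 d
  layer 3 (fine sand): t_3 = 3.07 × 0.13 / 0.006220 = 64.17 d
Total t = Σ t_i = 226.0 days.

226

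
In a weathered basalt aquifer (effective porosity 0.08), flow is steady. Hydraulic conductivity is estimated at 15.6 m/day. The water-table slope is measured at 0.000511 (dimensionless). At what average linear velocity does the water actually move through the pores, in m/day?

0.0996

Hydraulic gradient i = 0.000511.
Darcy flux q = K · i = 15.60 × 0.0005110 = 0.007972 m/day.
Seepage velocity v = q / n_e = 0.007972 / 0.08 = 0.09964 m/day.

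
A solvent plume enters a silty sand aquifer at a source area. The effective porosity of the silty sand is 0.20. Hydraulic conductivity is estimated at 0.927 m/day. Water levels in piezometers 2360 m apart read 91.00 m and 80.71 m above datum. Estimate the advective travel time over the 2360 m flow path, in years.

320

Hydraulic gradient i = (91.00 − 80.71) / 2360 = 10.29 / 2360 = 0.004360.
Darcy flux q = K · i = 0.9270 × 0.004360 = 0.004042 m/day.
Seepage velocity v = q / n_e = 0.004042 / 0.20 = 0.02021 m/day.
Travel time t = L / v = 2360 / 0.02021 = 1.168e+05 days = 319.7 years.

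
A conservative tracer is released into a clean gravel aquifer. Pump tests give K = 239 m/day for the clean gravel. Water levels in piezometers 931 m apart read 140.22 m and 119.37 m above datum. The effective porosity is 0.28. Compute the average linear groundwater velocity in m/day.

Hydraulic gradient i = (140.22 − 119.37) / 931 = 20.85 / 931 = 0.02240.
Darcy flux q = K · i = 239.0 × 0.02240 = 5.352 m/day.
Seepage velocity v = q / n_e = 5.352 / 0.28 = 19.12 m/day.

19.1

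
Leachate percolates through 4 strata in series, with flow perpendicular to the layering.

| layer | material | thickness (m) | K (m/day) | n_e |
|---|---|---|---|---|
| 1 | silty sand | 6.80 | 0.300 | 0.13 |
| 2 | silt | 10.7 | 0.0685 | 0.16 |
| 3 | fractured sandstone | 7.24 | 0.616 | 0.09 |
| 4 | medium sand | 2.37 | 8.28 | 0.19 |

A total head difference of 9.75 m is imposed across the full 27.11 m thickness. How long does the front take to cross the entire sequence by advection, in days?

With flow normal to the layers, continuity requires the same specific discharge q through every layer.
Σ(b_i/K_i) = 6.80/0.300 + 10.7/0.0685 + 7.24/0.616 + 2.37/8.28 = 190.9 d.
q = Δh / Σ(b_i/K_i) = 9.75 / 190.9 = 0.05107 m/day.
In each layer the seepage velocity is v_i = q/n_i, so the layer transit time is t_i = b_i·n_i / q:
  layer 1 (silty sand): t_1 = 6.80 × 0.13 / 0.05107 = 17.31 d
  layer 2 (silt): t_2 = 10.7 × 0.16 / 0.05107 = 33.52 d
  layer 3 (fractured sandstone): t_3 = 7.24 × 0.09 / 0.05107 = 12.76 d
  layer 4 (medium sand): t_4 = 2.37 × 0.19 / 0.05107 = 8.817 d
Total t = Σ t_i = 72.41 days.

72.4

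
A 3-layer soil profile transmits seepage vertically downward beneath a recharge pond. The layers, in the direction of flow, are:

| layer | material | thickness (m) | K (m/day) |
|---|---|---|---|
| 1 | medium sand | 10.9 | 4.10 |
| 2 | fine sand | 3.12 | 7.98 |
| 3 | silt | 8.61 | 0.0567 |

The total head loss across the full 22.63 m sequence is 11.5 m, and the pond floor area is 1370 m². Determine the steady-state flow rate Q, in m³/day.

Flow is perpendicular to layering, so the layers act in series and the equivalent K is the thickness-weighted harmonic mean.
Total thickness L = 10.9 + 3.12 + 8.61 = 22.63 m.
Σ(b_i/K_i) = 10.9/4.10 + 3.12/7.98 + 8.61/0.0567 = 154.9 d.
K_eq = L / Σ(b_i/K_i) = 22.63 / 154.9 = 0.1461 m/day.
Q = K_eq · A · (Δh/L) = 0.1461 × 1370 × (11.5/22.63) = 101.7 m³/day.

102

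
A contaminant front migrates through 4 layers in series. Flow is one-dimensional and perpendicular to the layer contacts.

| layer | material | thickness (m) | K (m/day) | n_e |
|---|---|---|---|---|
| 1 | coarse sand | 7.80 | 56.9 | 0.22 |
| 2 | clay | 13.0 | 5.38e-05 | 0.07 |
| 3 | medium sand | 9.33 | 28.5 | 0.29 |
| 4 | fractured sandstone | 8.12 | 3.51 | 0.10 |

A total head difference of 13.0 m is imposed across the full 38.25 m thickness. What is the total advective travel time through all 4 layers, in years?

313

With flow normal to the layers, continuity requires the same specific discharge q through every layer.
Σ(b_i/K_i) = 7.80/56.9 + 13.0/5.38e-05 + 9.33/28.5 + 8.12/3.51 = 2.416e+05 d.
q = Δh / Σ(b_i/K_i) = 13.0 / 2.416e+05 = 5.380e-05 m/day.
In each layer the seepage velocity is v_i = q/n_i, so the layer transit time is t_i = b_i·n_i / q:
  layer 1 (coarse sand): t_1 = 7.80 × 0.22 / 5.380e-05 = 31896 d
  layer 2 (clay): t_2 = 13.0 × 0.07 / 5.380e-05 = 16915 d
  layer 3 (medium sand): t_3 = 9.33 × 0.29 / 5.380e-05 = 50292 d
  layer 4 (fractured sandstone): t_4 = 8.12 × 0.10 / 5.380e-05 = 15093 d
Total t = Σ t_i = 1.142e+05 days = 312.7 years.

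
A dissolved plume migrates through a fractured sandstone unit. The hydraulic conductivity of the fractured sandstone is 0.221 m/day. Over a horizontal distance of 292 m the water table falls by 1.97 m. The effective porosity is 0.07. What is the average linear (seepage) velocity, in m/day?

0.0213

Hydraulic gradient i = Δh / L = 1.97 / 292 = 0.006747.
Darcy flux q = K · i = 0.2210 × 0.006747 = 0.001491 m/day.
Seepage velocity v = q / n_e = 0.001491 / 0.07 = 0.02130 m/day.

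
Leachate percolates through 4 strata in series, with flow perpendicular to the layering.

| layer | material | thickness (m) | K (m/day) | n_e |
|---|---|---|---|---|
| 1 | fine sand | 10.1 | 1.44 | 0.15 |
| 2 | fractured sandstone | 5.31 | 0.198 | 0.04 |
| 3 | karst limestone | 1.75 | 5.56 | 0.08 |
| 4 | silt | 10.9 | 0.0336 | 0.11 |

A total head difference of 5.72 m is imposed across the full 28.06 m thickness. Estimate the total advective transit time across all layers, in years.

0.526

With flow normal to the layers, continuity requires the same specific discharge q through every layer.
Σ(b_i/K_i) = 10.1/1.44 + 5.31/0.198 + 1.75/5.56 + 10.9/0.0336 = 358.6 d.
q = Δh / Σ(b_i/K_i) = 5.72 / 358.6 = 0.01595 m/day.
In each layer the seepage velocity is v_i = q/n_i, so the layer transit time is t_i = b_i·n_i / q:
  layer 1 (fine sand): t_1 = 10.1 × 0.15 / 0.01595 = 94.97 d
  layer 2 (fractured sandstone): t_2 = 5.31 × 0.04 / 0.01595 = 13.31 d
  layer 3 (karst limestone): t_3 = 1.75 × 0.08 / 0.01595 = 8.776 d
  layer 4 (silt): t_4 = 10.9 × 0.11 / 0.01595 = 75.16 d
Total t = Σ t_i = 192.2 days = 0.5263 years.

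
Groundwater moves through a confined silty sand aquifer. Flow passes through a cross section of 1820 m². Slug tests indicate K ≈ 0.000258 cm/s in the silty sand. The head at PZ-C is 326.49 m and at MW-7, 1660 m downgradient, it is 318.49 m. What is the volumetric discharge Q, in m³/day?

Convert K: 0.000258 cm/s × 864 = 0.2229 m/day.
Hydraulic gradient i = (326.49 − 318.49) / 1660 = 8 / 1660 = 0.004819.
Darcy's law: Q = K · A · i = 0.2229 × 1820 × 0.004819 = 1.955 m³/day.

1.96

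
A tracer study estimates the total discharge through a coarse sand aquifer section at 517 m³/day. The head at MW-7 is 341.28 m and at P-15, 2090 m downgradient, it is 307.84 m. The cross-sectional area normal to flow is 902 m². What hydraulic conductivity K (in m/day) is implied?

35.8

Hydraulic gradient i = (341.28 − 307.84) / 2090 = 33.44 / 2090 = 0.01600.
From Q = K·A·i, K = Q / (A·i) = 517 / (902.0 × 0.01600) = 35.82 m/day.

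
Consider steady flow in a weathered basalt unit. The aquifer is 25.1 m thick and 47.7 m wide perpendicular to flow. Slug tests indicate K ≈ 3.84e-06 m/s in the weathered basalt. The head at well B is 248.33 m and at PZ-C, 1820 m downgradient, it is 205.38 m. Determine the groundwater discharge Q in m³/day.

Convert K: 3.84e-06 m/s × 86400 = 0.3318 m/day.
Cross-sectional area A = 47.7 × 25.1 = 1197 m².
Hydraulic gradient i = (248.33 − 205.38) / 1820 = 42.95 / 1820 = 0.02360.
Darcy's law: Q = K · A · i = 0.3318 × 1197 × 0.02360 = 9.374 m³/day.

9.37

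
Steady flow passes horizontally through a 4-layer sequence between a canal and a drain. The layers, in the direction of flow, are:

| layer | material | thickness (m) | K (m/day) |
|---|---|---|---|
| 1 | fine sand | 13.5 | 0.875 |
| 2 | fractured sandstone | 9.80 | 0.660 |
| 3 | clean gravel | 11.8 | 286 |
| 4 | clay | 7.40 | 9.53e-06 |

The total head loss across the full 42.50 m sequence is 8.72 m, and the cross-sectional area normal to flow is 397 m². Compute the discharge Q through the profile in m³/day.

0.00446

Flow is perpendicular to layering, so the layers act in series and the equivalent K is the thickness-weighted harmonic mean.
Total thickness L = 13.5 + 9.80 + 11.8 + 7.40 = 42.50 m.
Σ(b_i/K_i) = 13.5/0.875 + 9.80/0.660 + 11.8/286 + 7.40/9.53e-06 = 7.765e+05 d.
K_eq = L / Σ(b_i/K_i) = 42.50 / 7.765e+05 = 5.473e-05 m/day.
Q = K_eq · A · (Δh/L) = 5.473e-05 × 397 × (8.72/42.50) = 0.004458 m³/day.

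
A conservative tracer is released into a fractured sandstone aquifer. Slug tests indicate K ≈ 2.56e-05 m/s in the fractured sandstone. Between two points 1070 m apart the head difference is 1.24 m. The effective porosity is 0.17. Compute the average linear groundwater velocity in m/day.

0.0151

Convert K: 2.56e-05 m/s × 86400 = 2.212 m/day.
Hydraulic gradient i = Δh / L = 1.24 / 1070 = 0.001159.
Darcy flux q = K · i = 2.212 × 0.001159 = 0.002563 m/day.
Seepage velocity v = q / n_e = 0.002563 / 0.17 = 0.01508 m/day.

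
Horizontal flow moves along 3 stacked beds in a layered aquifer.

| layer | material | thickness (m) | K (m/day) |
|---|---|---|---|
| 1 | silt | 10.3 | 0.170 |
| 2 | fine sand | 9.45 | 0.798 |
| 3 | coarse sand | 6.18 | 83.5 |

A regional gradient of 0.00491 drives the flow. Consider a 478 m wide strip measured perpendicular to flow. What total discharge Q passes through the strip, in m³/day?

Flow is parallel to layering, so each bed carries its own Darcy discharge and the transmissivities add.
Σ(K_i·b_i) = 0.170×10.3 + 0.798×9.45 + 83.5×6.18 = 525.3 m²/day.
Hydraulic gradient i = 0.00491.
Q = Σ(K_i·b_i) · W · i = 525.3 × 478 × 0.004910 = 1233 m³/day.

1230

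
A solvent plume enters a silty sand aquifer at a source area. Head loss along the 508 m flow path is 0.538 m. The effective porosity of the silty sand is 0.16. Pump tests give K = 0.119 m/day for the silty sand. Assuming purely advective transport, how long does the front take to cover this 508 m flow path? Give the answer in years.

Hydraulic gradient i = Δh / L = 0.538 / 508 = 0.001059.
Darcy flux q = K · i = 0.1190 × 0.001059 = 0.0001260 m/day.
Seepage velocity v = q / n_e = 0.0001260 / 0.16 = 0.0007877 m/day.
Travel time t = L / v = 508 / 0.0007877 = 6.449e+05 days = 1766 years.

1770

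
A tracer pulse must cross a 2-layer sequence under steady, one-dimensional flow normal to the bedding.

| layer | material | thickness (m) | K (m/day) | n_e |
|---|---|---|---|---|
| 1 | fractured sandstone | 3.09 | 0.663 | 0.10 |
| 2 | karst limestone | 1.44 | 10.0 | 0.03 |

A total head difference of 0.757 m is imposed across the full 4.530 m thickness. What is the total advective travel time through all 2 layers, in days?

With flow normal to the layers, continuity requires the same specific discharge q through every layer.
Σ(b_i/K_i) = 3.09/0.663 + 1.44/10.0 = 4.805 d.
q = Δh / Σ(b_i/K_i) = 0.757 / 4.805 = 0.1576 m/day.
In each layer the seepage velocity is v_i = q/n_i, so the layer transit time is t_i = b_i·n_i / q:
  layer 1 (fractured sandstone): t_1 = 3.09 × 0.10 / 0.1576 = 1.961 d
  layer 2 (karst limestone): t_2 = 1.44 × 0.03 / 0.1576 = 0.2742 d
Total t = Σ t_i = 2.235 days.

2.24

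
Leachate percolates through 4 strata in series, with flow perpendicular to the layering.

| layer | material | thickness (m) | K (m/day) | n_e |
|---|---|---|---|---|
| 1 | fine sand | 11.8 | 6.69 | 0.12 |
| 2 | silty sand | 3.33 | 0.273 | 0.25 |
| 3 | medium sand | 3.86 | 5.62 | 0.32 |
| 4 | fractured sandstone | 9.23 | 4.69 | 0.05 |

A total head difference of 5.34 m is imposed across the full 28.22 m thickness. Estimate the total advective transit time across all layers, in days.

With flow normal to the layers, continuity requires the same specific discharge q through every layer.
Σ(b_i/K_i) = 11.8/6.69 + 3.33/0.273 + 3.86/5.62 + 9.23/4.69 = 16.62 d.
q = Δh / Σ(b_i/K_i) = 5.34 / 16.62 = 0.3214 m/day.
In each layer the seepage velocity is v_i = q/n_i, so the layer transit time is t_i = b_i·n_i / q:
  layer 1 (fine sand): t_1 = 11.8 × 0.12 / 0.3214 = 4.406 d
  layer 2 (silty sand): t_2 = 3.33 × 0.25 / 0.3214 = 2.590 d
  layer 3 (medium sand): t_3 = 3.86 × 0.32 / 0.3214 = 3.844 d
  layer 4 (fractured sandstone): t_4 = 9.23 × 0.05 / 0.3214 = 1.436 d
Total t = Σ t_i = 12.28 days.

12.3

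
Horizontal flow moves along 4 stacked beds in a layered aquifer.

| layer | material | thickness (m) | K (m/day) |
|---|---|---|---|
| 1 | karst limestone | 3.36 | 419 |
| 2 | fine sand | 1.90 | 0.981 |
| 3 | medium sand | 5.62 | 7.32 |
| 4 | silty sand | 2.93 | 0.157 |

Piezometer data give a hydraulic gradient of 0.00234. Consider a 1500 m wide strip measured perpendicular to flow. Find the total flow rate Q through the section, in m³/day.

Flow is parallel to layering, so each bed carries its own Darcy discharge and the transmissivities add.
Σ(K_i·b_i) = 419×3.36 + 0.981×1.90 + 7.32×5.62 + 0.157×2.93 = 1451 m²/day.
Hydraulic gradient i = 0.00234.
Q = Σ(K_i·b_i) · W · i = 1451 × 1500 × 0.002340 = 5094 m³/day.

5090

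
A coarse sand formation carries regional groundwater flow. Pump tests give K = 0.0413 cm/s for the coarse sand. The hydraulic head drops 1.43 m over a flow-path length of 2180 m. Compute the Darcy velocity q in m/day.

0.0234

Convert K: 0.0413 cm/s × 864 = 35.68 m/day.
Hydraulic gradient i = Δh / L = 1.43 / 2180 = 0.0006560.
Specific discharge q = K · i = 35.68 × 0.0006560 = 0.02341 m/day.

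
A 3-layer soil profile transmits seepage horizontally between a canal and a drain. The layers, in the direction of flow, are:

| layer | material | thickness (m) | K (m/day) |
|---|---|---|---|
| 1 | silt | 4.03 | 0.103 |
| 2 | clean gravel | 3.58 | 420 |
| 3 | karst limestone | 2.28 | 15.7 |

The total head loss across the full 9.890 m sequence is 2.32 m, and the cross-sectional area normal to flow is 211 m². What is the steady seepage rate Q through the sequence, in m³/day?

Flow is perpendicular to layering, so the layers act in series and the equivalent K is the thickness-weighted harmonic mean.
Total thickness L = 4.03 + 3.58 + 2.28 = 9.890 m.
Σ(b_i/K_i) = 4.03/0.103 + 3.58/420 + 2.28/15.7 = 39.28 d.
K_eq = L / Σ(b_i/K_i) = 9.890 / 39.28 = 0.2518 m/day.
Q = K_eq · A · (Δh/L) = 0.2518 × 211 × (2.32/9.890) = 12.46 m³/day.

12.5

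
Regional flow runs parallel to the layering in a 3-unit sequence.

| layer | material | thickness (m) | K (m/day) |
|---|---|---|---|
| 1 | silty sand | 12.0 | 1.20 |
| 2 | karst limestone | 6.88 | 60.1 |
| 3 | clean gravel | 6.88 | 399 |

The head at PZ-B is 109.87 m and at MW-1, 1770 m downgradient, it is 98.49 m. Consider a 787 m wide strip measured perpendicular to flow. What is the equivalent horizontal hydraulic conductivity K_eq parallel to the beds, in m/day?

Flow is parallel to layering, so each bed carries its own Darcy discharge and the transmissivities add.
Σ(K_i·b_i) = 1.20×12.0 + 60.1×6.88 + 399×6.88 = 3173 m²/day.
Total thickness b = 25.76 m, so K_eq = Σ(K_i·b_i)/b = 123.2 m/day.

123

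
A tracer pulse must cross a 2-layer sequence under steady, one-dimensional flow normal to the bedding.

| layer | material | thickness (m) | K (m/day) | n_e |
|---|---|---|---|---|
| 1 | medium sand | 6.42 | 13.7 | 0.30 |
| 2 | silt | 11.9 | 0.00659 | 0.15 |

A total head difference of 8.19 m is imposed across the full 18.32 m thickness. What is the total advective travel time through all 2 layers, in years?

With flow normal to the layers, continuity requires the same specific discharge q through every layer.
Σ(b_i/K_i) = 6.42/13.7 + 11.9/0.00659 = 1806 d.
q = Δh / Σ(b_i/K_i) = 8.19 / 1806 = 0.004534 m/day.
In each layer the seepage velocity is v_i = q/n_i, so the layer transit time is t_i = b_i·n_i / q:
  layer 1 (medium sand): t_1 = 6.42 × 0.30 / 0.004534 = 424.8 d
  layer 2 (silt): t_2 = 11.9 × 0.15 / 0.004534 = 393.7 d
Total t = Σ t_i = 818.4 days = 2.241 years.

2.24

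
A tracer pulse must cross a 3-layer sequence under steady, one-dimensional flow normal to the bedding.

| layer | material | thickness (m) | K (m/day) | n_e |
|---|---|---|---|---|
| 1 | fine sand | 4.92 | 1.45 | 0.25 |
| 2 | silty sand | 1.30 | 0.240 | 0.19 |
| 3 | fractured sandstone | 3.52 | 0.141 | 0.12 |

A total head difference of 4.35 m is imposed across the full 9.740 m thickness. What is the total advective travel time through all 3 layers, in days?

14.7

With flow normal to the layers, continuity requires the same specific discharge q through every layer.
Σ(b_i/K_i) = 4.92/1.45 + 1.30/0.240 + 3.52/0.141 = 33.77 d.
q = Δh / Σ(b_i/K_i) = 4.35 / 33.77 = 0.1288 m/day.
In each layer the seepage velocity is v_i = q/n_i, so the layer transit time is t_i = b_i·n_i / q:
  layer 1 (fine sand): t_1 = 4.92 × 0.25 / 0.1288 = 9.550 d
  layer 2 (silty sand): t_2 = 1.30 × 0.19 / 0.1288 = 1.918 d
  layer 3 (fractured sandstone): t_3 = 3.52 × 0.12 / 0.1288 = 3.280 d
Total t = Σ t_i = 14.75 days.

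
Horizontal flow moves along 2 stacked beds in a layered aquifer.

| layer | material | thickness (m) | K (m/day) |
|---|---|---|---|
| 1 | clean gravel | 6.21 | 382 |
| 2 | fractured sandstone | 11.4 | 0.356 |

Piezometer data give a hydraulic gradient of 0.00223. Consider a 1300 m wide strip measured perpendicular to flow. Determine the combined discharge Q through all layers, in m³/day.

6890

Flow is parallel to layering, so each bed carries its own Darcy discharge and the transmissivities add.
Σ(K_i·b_i) = 382×6.21 + 0.356×11.4 = 2376 m²/day.
Hydraulic gradient i = 0.00223.
Q = Σ(K_i·b_i) · W · i = 2376 × 1300 × 0.002230 = 6889 m³/day.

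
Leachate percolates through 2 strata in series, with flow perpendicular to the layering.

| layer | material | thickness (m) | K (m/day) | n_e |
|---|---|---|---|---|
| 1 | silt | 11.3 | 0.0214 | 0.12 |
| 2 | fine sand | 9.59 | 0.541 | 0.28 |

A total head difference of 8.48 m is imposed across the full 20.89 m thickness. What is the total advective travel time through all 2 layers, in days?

260

With flow normal to the layers, continuity requires the same specific discharge q through every layer.
Σ(b_i/K_i) = 11.3/0.0214 + 9.59/0.541 = 545.8 d.
q = Δh / Σ(b_i/K_i) = 8.48 / 545.8 = 0.01554 m/day.
In each layer the seepage velocity is v_i = q/n_i, so the layer transit time is t_i = b_i·n_i / q:
  layer 1 (silt): t_1 = 11.3 × 0.12 / 0.01554 = 87.27 d
  layer 2 (fine sand): t_2 = 9.59 × 0.28 / 0.01554 = 172.8 d
Total t = Σ t_i = 260.1 days.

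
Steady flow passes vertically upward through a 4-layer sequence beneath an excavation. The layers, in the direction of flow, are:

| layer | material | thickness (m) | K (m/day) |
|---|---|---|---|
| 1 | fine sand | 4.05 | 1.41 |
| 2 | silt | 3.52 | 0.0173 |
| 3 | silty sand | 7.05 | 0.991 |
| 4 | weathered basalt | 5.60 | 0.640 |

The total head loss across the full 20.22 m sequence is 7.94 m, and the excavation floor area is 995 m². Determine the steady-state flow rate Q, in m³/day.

Flow is perpendicular to layering, so the layers act in series and the equivalent K is the thickness-weighted harmonic mean.
Total thickness L = 4.05 + 3.52 + 7.05 + 5.60 = 20.22 m.
Σ(b_i/K_i) = 4.05/1.41 + 3.52/0.0173 + 7.05/0.991 + 5.60/0.640 = 222.2 d.
K_eq = L / Σ(b_i/K_i) = 20.22 / 222.2 = 0.09100 m/day.
Q = K_eq · A · (Δh/L) = 0.09100 × 995 × (7.94/20.22) = 35.55 m³/day.

35.6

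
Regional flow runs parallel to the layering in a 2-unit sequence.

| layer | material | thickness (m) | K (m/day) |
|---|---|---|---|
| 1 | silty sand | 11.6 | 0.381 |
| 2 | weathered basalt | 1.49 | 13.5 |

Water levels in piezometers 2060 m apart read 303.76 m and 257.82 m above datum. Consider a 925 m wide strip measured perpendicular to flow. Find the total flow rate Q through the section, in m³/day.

Flow is parallel to layering, so each bed carries its own Darcy discharge and the transmissivities add.
Σ(K_i·b_i) = 0.381×11.6 + 13.5×1.49 = 24.53 m²/day.
Hydraulic gradient i = (303.76 − 257.82) / 2060 = 45.94 / 2060 = 0.02230.
Q = Σ(K_i·b_i) · W · i = 24.53 × 925 × 0.02230 = 506.1 m³/day.

506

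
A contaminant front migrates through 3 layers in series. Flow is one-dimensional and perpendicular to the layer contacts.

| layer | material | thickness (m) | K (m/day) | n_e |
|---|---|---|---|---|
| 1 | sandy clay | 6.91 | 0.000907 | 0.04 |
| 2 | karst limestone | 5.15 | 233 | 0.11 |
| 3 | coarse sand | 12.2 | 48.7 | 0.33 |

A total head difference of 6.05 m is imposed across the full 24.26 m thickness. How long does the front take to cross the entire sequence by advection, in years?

16.8

With flow normal to the layers, continuity requires the same specific discharge q through every layer.
Σ(b_i/K_i) = 6.91/0.000907 + 5.15/233 + 12.2/48.7 = 7619 d.
q = Δh / Σ(b_i/K_i) = 6.05 / 7619 = 0.0007941 m/day.
In each layer the seepage velocity is v_i = q/n_i, so the layer transit time is t_i = b_i·n_i / q:
  layer 1 (sandy clay): t_1 = 6.91 × 0.04 / 0.0007941 = 348.1 d
  layer 2 (karst limestone): t_2 = 5.15 × 0.11 / 0.0007941 = 713.4 d
  layer 3 (coarse sand): t_3 = 12.2 × 0.33 / 0.0007941 = 5070 d
Total t = Σ t_i = 6131 days = 16.79 years.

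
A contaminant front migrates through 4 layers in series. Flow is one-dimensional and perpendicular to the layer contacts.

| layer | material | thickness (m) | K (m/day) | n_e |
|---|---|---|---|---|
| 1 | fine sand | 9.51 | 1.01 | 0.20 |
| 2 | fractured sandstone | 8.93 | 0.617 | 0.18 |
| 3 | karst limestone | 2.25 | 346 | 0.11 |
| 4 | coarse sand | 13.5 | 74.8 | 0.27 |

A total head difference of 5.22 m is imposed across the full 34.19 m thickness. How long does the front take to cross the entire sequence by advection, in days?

With flow normal to the layers, continuity requires the same specific discharge q through every layer.
Σ(b_i/K_i) = 9.51/1.01 + 8.93/0.617 + 2.25/346 + 13.5/74.8 = 24.08 d.
q = Δh / Σ(b_i/K_i) = 5.22 / 24.08 = 0.2168 m/day.
In each layer the seepage velocity is v_i = q/n_i, so the layer transit time is t_i = b_i·n_i / q:
  layer 1 (fine sand): t_1 = 9.51 × 0.20 / 0.2168 = 8.773 d
  layer 2 (fractured sandstone): t_2 = 8.93 × 0.18 / 0.2168 = 7.414 d
  layer 3 (karst limestone): t_3 = 2.25 × 0.11 / 0.2168 = 1.142 d
  layer 4 (coarse sand): t_4 = 13.5 × 0.27 / 0.2168 = 16.81 d
Total t = Σ t_i = 34.14 days.

34.1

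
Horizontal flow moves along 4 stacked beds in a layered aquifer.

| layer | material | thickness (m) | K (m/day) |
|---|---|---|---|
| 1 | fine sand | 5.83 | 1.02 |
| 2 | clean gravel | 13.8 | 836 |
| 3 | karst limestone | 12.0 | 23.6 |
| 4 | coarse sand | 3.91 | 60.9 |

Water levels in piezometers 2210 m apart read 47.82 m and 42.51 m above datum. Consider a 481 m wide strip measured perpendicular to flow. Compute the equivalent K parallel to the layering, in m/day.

339

Flow is parallel to layering, so each bed carries its own Darcy discharge and the transmissivities add.
Σ(K_i·b_i) = 1.02×5.83 + 836×13.8 + 23.6×12.0 + 60.9×3.91 = 12064 m²/day.
Total thickness b = 35.54 m, so K_eq = Σ(K_i·b_i)/b = 339.5 m/day.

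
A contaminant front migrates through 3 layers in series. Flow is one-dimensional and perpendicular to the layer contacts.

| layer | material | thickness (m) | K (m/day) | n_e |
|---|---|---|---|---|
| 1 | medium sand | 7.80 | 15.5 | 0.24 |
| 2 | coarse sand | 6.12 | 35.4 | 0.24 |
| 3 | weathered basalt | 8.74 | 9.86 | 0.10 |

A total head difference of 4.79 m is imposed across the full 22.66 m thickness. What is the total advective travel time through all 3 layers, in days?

1.37

With flow normal to the layers, continuity requires the same specific discharge q through every layer.
Σ(b_i/K_i) = 7.80/15.5 + 6.12/35.4 + 8.74/9.86 = 1.563 d.
q = Δh / Σ(b_i/K_i) = 4.79 / 1.563 = 3.066 m/day.
In each layer the seepage velocity is v_i = q/n_i, so the layer transit time is t_i = b_i·n_i / q:
  layer 1 (medium sand): t_1 = 7.80 × 0.24 / 3.066 = 0.6107 d
  layer 2 (coarse sand): t_2 = 6.12 × 0.24 / 3.066 = 0.4791 d
  layer 3 (weathered basalt): t_3 = 8.74 × 0.10 / 3.066 = 0.2851 d
Total t = Σ t_i = 1.375 days.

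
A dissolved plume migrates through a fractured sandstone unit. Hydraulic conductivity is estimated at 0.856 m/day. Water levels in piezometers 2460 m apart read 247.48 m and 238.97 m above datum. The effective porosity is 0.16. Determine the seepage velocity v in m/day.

Hydraulic gradient i = (247.48 − 238.97) / 2460 = 8.51 / 2460 = 0.003459.
Darcy flux q = K · i = 0.8560 × 0.003459 = 0.002961 m/day.
Seepage velocity v = q / n_e = 0.002961 / 0.16 = 0.01851 m/day.

0.0185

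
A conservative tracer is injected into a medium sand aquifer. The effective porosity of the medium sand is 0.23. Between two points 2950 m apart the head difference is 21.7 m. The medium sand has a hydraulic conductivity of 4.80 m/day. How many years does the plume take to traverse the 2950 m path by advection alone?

52.6

Hydraulic gradient i = Δh / L = 21.7 / 2950 = 0.007356.
Darcy flux q = K · i = 4.800 × 0.007356 = 0.03531 m/day.
Seepage velocity v = q / n_e = 0.03531 / 0.23 = 0.1535 m/day.
Travel time t = L / v = 2950 / 0.1535 = 19216 days = 52.61 years.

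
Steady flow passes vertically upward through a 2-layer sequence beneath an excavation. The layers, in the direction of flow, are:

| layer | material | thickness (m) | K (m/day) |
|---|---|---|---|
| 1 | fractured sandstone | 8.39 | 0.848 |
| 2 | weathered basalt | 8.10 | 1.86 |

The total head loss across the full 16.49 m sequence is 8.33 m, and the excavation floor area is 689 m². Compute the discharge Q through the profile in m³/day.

Flow is perpendicular to layering, so the layers act in series and the equivalent K is the thickness-weighted harmonic mean.
Total thickness L = 8.39 + 8.10 = 16.49 m.
Σ(b_i/K_i) = 8.39/0.848 + 8.10/1.86 = 14.25 d.
K_eq = L / Σ(b_i/K_i) = 16.49 / 14.25 = 1.157 m/day.
Q = K_eq · A · (Δh/L) = 1.157 × 689 × (8.33/16.49) = 402.8 m³/day.

403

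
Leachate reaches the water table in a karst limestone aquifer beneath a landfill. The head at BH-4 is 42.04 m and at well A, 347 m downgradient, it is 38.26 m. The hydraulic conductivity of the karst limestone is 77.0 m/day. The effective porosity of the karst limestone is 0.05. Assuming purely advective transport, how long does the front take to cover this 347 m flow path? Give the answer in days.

Hydraulic gradient i = (42.04 − 38.26) / 347 = 3.78 / 347 = 0.01089.
Darcy flux q = K · i = 77.00 × 0.01089 = 0.8388 m/day.
Seepage velocity v = q / n_e = 0.8388 / 0.05 = 16.78 m/day.
Travel time t = L / v = 347 / 16.78 = 20.68 days.

20.7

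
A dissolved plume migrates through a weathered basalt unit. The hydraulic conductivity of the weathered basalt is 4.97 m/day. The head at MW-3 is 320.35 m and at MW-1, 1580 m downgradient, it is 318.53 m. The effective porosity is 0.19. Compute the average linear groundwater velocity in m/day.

0.0301

Hydraulic gradient i = (320.35 − 318.53) / 1580 = 1.82 / 1580 = 0.001152.
Darcy flux q = K · i = 4.970 × 0.001152 = 0.005725 m/day.
Seepage velocity v = q / n_e = 0.005725 / 0.19 = 0.03013 m/day.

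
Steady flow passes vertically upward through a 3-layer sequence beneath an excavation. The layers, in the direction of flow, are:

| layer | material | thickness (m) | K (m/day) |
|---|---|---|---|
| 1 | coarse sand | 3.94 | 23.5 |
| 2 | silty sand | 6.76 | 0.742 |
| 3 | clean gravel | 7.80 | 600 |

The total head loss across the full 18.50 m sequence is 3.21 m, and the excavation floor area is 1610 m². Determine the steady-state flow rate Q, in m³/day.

Flow is perpendicular to layering, so the layers act in series and the equivalent K is the thickness-weighted harmonic mean.
Total thickness L = 3.94 + 6.76 + 7.80 = 18.50 m.
Σ(b_i/K_i) = 3.94/23.5 + 6.76/0.742 + 7.80/600 = 9.291 d.
K_eq = L / Σ(b_i/K_i) = 18.50 / 9.291 = 1.991 m/day.
Q = K_eq · A · (Δh/L) = 1.991 × 1610 × (3.21/18.50) = 556.2 m³/day.

556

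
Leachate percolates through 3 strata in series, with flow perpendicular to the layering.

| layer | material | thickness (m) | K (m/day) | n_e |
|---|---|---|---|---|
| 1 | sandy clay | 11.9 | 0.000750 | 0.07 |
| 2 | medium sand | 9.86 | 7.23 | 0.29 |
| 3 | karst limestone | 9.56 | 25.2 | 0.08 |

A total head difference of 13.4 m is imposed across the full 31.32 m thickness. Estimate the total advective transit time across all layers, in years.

With flow normal to the layers, continuity requires the same specific discharge q through every layer.
Σ(b_i/K_i) = 11.9/0.000750 + 9.86/7.23 + 9.56/25.2 = 15868 d.
q = Δh / Σ(b_i/K_i) = 13.4 / 15868 = 0.0008444 m/day.
In each layer the seepage velocity is v_i = q/n_i, so the layer transit time is t_i = b_i·n_i / q:
  layer 1 (sandy clay): t_1 = 11.9 × 0.07 / 0.0008444 = 986.4 d
  layer 2 (medium sand): t_2 = 9.86 × 0.29 / 0.0008444 = 3386 d
  layer 3 (karst limestone): t_3 = 9.56 × 0.08 / 0.0008444 = 905.7 d
Total t = Σ t_i = 5278 days = 14.45 years.

14.5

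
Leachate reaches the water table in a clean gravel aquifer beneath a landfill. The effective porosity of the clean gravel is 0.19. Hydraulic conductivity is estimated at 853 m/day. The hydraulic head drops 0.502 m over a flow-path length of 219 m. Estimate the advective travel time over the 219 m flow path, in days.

21.3

Hydraulic gradient i = Δh / L = 0.502 / 219 = 0.002292.
Darcy flux q = K · i = 853.0 × 0.002292 = 1.955 m/day.
Seepage velocity v = q / n_e = 1.955 / 0.19 = 10.29 m/day.
Travel time t = L / v = 219 / 10.29 = 21.28 days.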